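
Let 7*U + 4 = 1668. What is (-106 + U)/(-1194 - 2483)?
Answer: -922/25739 ≈ -0.035821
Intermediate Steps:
U = 1664/7 (U = -4/7 + (1/7)*1668 = -4/7 + 1668/7 = 1664/7 ≈ 237.71)
(-106 + U)/(-1194 - 2483) = (-106 + 1664/7)/(-1194 - 2483) = (922/7)/(-3677) = (922/7)*(-1/3677) = -922/25739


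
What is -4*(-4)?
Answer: 16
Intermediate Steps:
-4*(-4) = -1*(-16) = 16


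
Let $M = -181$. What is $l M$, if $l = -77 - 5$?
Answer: $14842$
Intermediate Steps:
$l = -82$ ($l = -77 - 5 = -82$)
$l M = \left(-82\right) \left(-181\right) = 14842$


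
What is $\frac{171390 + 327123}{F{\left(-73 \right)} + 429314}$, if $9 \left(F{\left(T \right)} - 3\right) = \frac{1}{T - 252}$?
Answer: $\frac{1458150525}{1255752224} \approx 1.1612$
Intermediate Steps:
$F{\left(T \right)} = 3 + \frac{1}{9 \left(-252 + T\right)}$ ($F{\left(T \right)} = 3 + \frac{1}{9 \left(T - 252\right)} = 3 + \frac{1}{9 \left(-252 + T\right)}$)
$\frac{171390 + 327123}{F{\left(-73 \right)} + 429314} = \frac{171390 + 327123}{\frac{-6803 + 27 \left(-73\right)}{9 \left(-252 - 73\right)} + 429314} = \frac{498513}{\frac{-6803 - 1971}{9 \left(-325\right)} + 429314} = \frac{498513}{\frac{1}{9} \left(- \frac{1}{325}\right) \left(-8774\right) + 429314} = \frac{498513}{\frac{8774}{2925} + 429314} = \frac{498513}{\frac{1255752224}{2925}} = 498513 \cdot \frac{2925}{1255752224} = \frac{1458150525}{1255752224}$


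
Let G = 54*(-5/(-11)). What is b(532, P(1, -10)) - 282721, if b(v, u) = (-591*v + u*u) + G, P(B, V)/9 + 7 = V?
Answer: -6310694/11 ≈ -5.7370e+5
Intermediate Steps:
P(B, V) = -63 + 9*V
G = 270/11 (G = 54*(-5*(-1/11)) = 54*(5/11) = 270/11 ≈ 24.545)
b(v, u) = 270/11 + u² - 591*v (b(v, u) = (-591*v + u*u) + 270/11 = (-591*v + u²) + 270/11 = (u² - 591*v) + 270/11 = 270/11 + u² - 591*v)
b(532, P(1, -10)) - 282721 = (270/11 + (-63 + 9*(-10))² - 591*532) - 282721 = (270/11 + (-63 - 90)² - 314412) - 282721 = (270/11 + (-153)² - 314412) - 282721 = (270/11 + 23409 - 314412) - 282721 = -3200763/11 - 282721 = -6310694/11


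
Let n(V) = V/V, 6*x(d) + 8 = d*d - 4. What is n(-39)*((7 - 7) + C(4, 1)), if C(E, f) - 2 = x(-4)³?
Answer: 62/27 ≈ 2.2963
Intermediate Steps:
x(d) = -2 + d²/6 (x(d) = -4/3 + (d*d - 4)/6 = -4/3 + (d² - 4)/6 = -4/3 + (-4 + d²)/6 = -4/3 + (-⅔ + d²/6) = -2 + d²/6)
C(E, f) = 62/27 (C(E, f) = 2 + (-2 + (⅙)*(-4)²)³ = 2 + (-2 + (⅙)*16)³ = 2 + (-2 + 8/3)³ = 2 + (⅔)³ = 2 + 8/27 = 62/27)
n(V) = 1
n(-39)*((7 - 7) + C(4, 1)) = 1*((7 - 7) + 62/27) = 1*(0 + 62/27) = 1*(62/27) = 62/27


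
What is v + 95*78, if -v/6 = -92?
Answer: 7962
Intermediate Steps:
v = 552 (v = -6*(-92) = 552)
v + 95*78 = 552 + 95*78 = 552 + 7410 = 7962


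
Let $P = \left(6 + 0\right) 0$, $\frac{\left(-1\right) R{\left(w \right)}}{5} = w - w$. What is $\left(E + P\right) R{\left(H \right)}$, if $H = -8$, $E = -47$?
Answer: $0$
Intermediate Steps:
$R{\left(w \right)} = 0$ ($R{\left(w \right)} = - 5 \left(w - w\right) = \left(-5\right) 0 = 0$)
$P = 0$ ($P = 6 \cdot 0 = 0$)
$\left(E + P\right) R{\left(H \right)} = \left(-47 + 0\right) 0 = \left(-47\right) 0 = 0$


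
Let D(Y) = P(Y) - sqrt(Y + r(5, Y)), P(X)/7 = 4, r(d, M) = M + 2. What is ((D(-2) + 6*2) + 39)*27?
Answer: 2133 - 27*I*sqrt(2) ≈ 2133.0 - 38.184*I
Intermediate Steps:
r(d, M) = 2 + M
P(X) = 28 (P(X) = 7*4 = 28)
D(Y) = 28 - sqrt(2 + 2*Y) (D(Y) = 28 - sqrt(Y + (2 + Y)) = 28 - sqrt(2 + 2*Y))
((D(-2) + 6*2) + 39)*27 = (((28 - sqrt(2 + 2*(-2))) + 6*2) + 39)*27 = (((28 - sqrt(2 - 4)) + 12) + 39)*27 = (((28 - sqrt(-2)) + 12) + 39)*27 = (((28 - I*sqrt(2)) + 12) + 39)*27 = ((40 - I*sqrt(2)) + 39)*27 = (79 - I*sqrt(2))*27 = 2133 - 27*I*sqrt(2)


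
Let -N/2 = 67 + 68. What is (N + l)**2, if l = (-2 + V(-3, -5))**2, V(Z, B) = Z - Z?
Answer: 70756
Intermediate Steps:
V(Z, B) = 0
l = 4 (l = (-2 + 0)**2 = (-2)**2 = 4)
N = -270 (N = -2*(67 + 68) = -2*135 = -270)
(N + l)**2 = (-270 + 4)**2 = (-266)**2 = 70756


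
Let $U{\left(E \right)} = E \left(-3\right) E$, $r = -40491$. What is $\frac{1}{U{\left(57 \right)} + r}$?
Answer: $- \frac{1}{50238} \approx -1.9905 \cdot 10^{-5}$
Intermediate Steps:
$U{\left(E \right)} = - 3 E^{2}$ ($U{\left(E \right)} = - 3 E E = - 3 E^{2}$)
$\frac{1}{U{\left(57 \right)} + r} = \frac{1}{- 3 \cdot 57^{2} - 40491} = \frac{1}{\left(-3\right) 3249 - 40491} = \frac{1}{-9747 - 40491} = \frac{1}{-50238} = - \frac{1}{50238}$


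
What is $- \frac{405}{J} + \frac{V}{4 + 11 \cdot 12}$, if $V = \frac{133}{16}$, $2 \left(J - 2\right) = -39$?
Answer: $\frac{353443}{15232} \approx 23.204$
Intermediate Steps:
$J = - \frac{35}{2}$ ($J = 2 + \frac{1}{2} \left(-39\right) = 2 - \frac{39}{2} = - \frac{35}{2} \approx -17.5$)
$V = \frac{133}{16}$ ($V = 133 \cdot \frac{1}{16} = \frac{133}{16} \approx 8.3125$)
$- \frac{405}{J} + \frac{V}{4 + 11 \cdot 12} = - \frac{405}{- \frac{35}{2}} + \frac{133}{16 \left(4 + 11 \cdot 12\right)} = \left(-405\right) \left(- \frac{2}{35}\right) + \frac{133}{16 \left(4 + 132\right)} = \frac{162}{7} + \frac{133}{16 \cdot 136} = \frac{162}{7} + \frac{133}{16} \cdot \frac{1}{136} = \frac{162}{7} + \frac{133}{2176} = \frac{353443}{15232}$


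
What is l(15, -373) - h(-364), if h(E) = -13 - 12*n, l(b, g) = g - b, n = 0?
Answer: -375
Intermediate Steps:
h(E) = -13 (h(E) = -13 - 12*0 = -13 + 0 = -13)
l(15, -373) - h(-364) = (-373 - 1*15) - 1*(-13) = (-373 - 15) + 13 = -388 + 13 = -375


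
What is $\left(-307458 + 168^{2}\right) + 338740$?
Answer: $59506$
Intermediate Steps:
$\left(-307458 + 168^{2}\right) + 338740 = \left(-307458 + 28224\right) + 338740 = -279234 + 338740 = 59506$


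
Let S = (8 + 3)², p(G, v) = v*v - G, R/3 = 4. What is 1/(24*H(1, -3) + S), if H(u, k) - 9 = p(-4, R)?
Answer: 1/3889 ≈ 0.00025714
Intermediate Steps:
R = 12 (R = 3*4 = 12)
p(G, v) = v² - G
H(u, k) = 157 (H(u, k) = 9 + (12² - 1*(-4)) = 9 + (144 + 4) = 9 + 148 = 157)
S = 121 (S = 11² = 121)
1/(24*H(1, -3) + S) = 1/(24*157 + 121) = 1/(3768 + 121) = 1/3889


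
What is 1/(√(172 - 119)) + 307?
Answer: 307 + √53/53 ≈ 307.14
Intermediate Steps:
1/(√(172 - 119)) + 307 = 1/(√53) + 307 = √53/53 + 307 = 307 + √53/53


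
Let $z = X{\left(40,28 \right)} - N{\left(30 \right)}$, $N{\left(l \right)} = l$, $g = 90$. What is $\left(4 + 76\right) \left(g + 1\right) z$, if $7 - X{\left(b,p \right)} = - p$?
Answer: $36400$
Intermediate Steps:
$X{\left(b,p \right)} = 7 + p$ ($X{\left(b,p \right)} = 7 - - p = 7 + p$)
$z = 5$ ($z = \left(7 + 28\right) - 30 = 35 - 30 = 5$)
$\left(4 + 76\right) \left(g + 1\right) z = \left(4 + 76\right) \left(90 + 1\right) 5 = 80 \cdot 91 \cdot 5 = 7280 \cdot 5 = 36400$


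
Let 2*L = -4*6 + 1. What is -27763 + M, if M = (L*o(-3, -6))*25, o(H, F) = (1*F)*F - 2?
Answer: -37538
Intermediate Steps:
L = -23/2 (L = (-4*6 + 1)/2 = (-24 + 1)/2 = (½)*(-23) = -23/2 ≈ -11.500)
o(H, F) = -2 + F² (o(H, F) = F*F - 2 = F² - 2 = -2 + F²)
M = -9775 (M = -23*(-2 + (-6)²)/2*25 = -23*(-2 + 36)/2*25 = -23/2*34*25 = -391*25 = -9775)
-27763 + M = -27763 - 9775 = -37538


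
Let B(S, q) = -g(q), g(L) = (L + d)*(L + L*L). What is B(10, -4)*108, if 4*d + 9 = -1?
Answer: 8424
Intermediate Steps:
d = -5/2 (d = -9/4 + (¼)*(-1) = -9/4 - ¼ = -5/2 ≈ -2.5000)
g(L) = (-5/2 + L)*(L + L²) (g(L) = (L - 5/2)*(L + L*L) = (-5/2 + L)*(L + L²))
B(S, q) = -q*(-5 - 3*q + 2*q²)/2
B(10, -4)*108 = ((½)*(-4)*(5 - 2*(-4)² + 3*(-4)))*108 = ((½)*(-4)*(5 - 2*16 - 12))*108 = ((½)*(-4)*(5 - 32 - 12))*108 = ((½)*(-4)*(-39))*108 = 78*108 = 8424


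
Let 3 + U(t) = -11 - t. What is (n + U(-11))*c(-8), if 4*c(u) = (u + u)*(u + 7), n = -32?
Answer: -140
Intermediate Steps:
c(u) = u*(7 + u)/2 (c(u) = ((u + u)*(u + 7))/4 = ((2*u)*(7 + u))/4 = (2*u*(7 + u))/4 = u*(7 + u)/2)
U(t) = -14 - t (U(t) = -3 + (-11 - t) = -14 - t)
(n + U(-11))*c(-8) = (-32 + (-14 - 1*(-11)))*((½)*(-8)*(7 - 8)) = (-32 + (-14 + 11))*((½)*(-8)*(-1)) = (-32 - 3)*4 = -35*4 = -140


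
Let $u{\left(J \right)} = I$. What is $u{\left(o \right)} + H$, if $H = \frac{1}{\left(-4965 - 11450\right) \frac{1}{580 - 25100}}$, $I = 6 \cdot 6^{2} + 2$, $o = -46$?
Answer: $\frac{720598}{3283} \approx 219.49$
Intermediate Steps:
$I = 218$ ($I = 6 \cdot 36 + 2 = 216 + 2 = 218$)
$u{\left(J \right)} = 218$
$H = \frac{4904}{3283}$ ($H = \frac{1}{\left(-4965 - 11450\right) \frac{1}{-24520}} = \frac{1}{\left(-16415\right) \left(- \frac{1}{24520}\right)} = \frac{1}{\frac{3283}{4904}} = \frac{4904}{3283} \approx 1.4938$)
$u{\left(o \right)} + H = 218 + \frac{4904}{3283} = \frac{720598}{3283}$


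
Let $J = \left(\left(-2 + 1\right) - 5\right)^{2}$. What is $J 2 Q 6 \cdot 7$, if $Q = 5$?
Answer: $15120$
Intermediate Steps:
$J = 36$ ($J = \left(-1 - 5\right)^{2} = \left(-6\right)^{2} = 36$)
$J 2 Q 6 \cdot 7 = 36 \cdot 2 \cdot 5 \cdot 6 \cdot 7 = 36 \cdot 10 \cdot 6 \cdot 7 = 36 \cdot 60 \cdot 7 = 2160 \cdot 7 = 15120$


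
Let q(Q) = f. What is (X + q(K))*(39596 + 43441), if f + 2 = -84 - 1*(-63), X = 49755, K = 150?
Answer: 4129596084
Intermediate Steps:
f = -23 (f = -2 + (-84 - 1*(-63)) = -2 + (-84 + 63) = -2 - 21 = -23)
q(Q) = -23
(X + q(K))*(39596 + 43441) = (49755 - 23)*(39596 + 43441) = 49732*83037 = 4129596084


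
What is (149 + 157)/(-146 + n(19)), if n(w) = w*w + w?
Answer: 17/13 ≈ 1.3077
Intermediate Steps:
n(w) = w + w² (n(w) = w² + w = w + w²)
(149 + 157)/(-146 + n(19)) = (149 + 157)/(-146 + 19*(1 + 19)) = 306/(-146 + 19*20) = 306/(-146 + 380) = 306/234 = 306*(1/234) = 17/13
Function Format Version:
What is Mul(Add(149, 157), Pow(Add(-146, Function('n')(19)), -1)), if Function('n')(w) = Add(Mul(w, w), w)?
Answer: Rational(17, 13) ≈ 1.3077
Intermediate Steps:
Function('n')(w) = Add(w, Pow(w, 2)) (Function('n')(w) = Add(Pow(w, 2), w) = Add(w, Pow(w, 2)))
Mul(Add(149, 157), Pow(Add(-146, Function('n')(19)), -1)) = Mul(Add(149, 157), Pow(Add(-146, Mul(19, Add(1, 19))), -1)) = Mul(306, Pow(Add(-146, Mul(19, 20)), -1)) = Mul(306, Pow(Add(-146, 380), -1)) = Mul(306, Pow(234, -1)) = Mul(306, Rational(1, 234)) = Rational(17, 13)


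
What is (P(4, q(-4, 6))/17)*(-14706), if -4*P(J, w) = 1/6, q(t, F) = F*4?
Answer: 2451/68 ≈ 36.044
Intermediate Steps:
q(t, F) = 4*F
P(J, w) = -1/24 (P(J, w) = -1/(4*6) = -1/4*1/6 = -1/24)
(P(4, q(-4, 6))/17)*(-14706) = -1/24/17*(-14706) = -1/24*1/17*(-14706) = -1/408*(-14706) = 2451/68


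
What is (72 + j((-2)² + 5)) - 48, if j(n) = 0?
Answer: 24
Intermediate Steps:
(72 + j((-2)² + 5)) - 48 = (72 + 0) - 48 = 72 - 48 = 24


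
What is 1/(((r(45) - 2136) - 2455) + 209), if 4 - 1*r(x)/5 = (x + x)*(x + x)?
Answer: -1/44862 ≈ -2.2291e-5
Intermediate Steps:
r(x) = 20 - 20*x² (r(x) = 20 - 5*(x + x)*(x + x) = 20 - 5*2*x*2*x = 20 - 20*x²)
1/(((r(45) - 2136) - 2455) + 209) = 1/((((20 - 20*45²) - 2136) - 2455) + 209) = 1/((((20 - 20*2025) - 2136) - 2455) + 209) = 1/((((20 - 40500) - 2136) - 2455) + 209) = 1/(((-40480 - 2136) - 2455) + 209) = 1/((-42616 - 2455) + 209) = 1/(-45071 + 209) = 1/(-44862) = -1/44862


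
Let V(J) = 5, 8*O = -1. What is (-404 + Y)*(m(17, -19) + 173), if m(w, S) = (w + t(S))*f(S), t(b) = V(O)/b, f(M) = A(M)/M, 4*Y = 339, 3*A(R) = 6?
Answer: -78940309/1444 ≈ -54668.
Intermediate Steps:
O = -⅛ (O = (⅛)*(-1) = -⅛ ≈ -0.12500)
A(R) = 2 (A(R) = (⅓)*6 = 2)
Y = 339/4 (Y = (¼)*339 = 339/4 ≈ 84.750)
f(M) = 2/M
t(b) = 5/b
m(w, S) = 2*(w + 5/S)/S (m(w, S) = (w + 5/S)*(2/S) = 2*(w + 5/S)/S)
(-404 + Y)*(m(17, -19) + 173) = (-404 + 339/4)*(2*(5 - 19*17)/(-19)² + 173) = -1277*(2*(1/361)*(5 - 323) + 173)/4 = -1277*(2*(1/361)*(-318) + 173)/4 = -1277*(-636/361 + 173)/4 = -1277/4*61817/361 = -78940309/1444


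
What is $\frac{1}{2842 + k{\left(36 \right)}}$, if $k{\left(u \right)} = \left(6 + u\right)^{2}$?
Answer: $\frac{1}{4606} \approx 0.00021711$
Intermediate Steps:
$\frac{1}{2842 + k{\left(36 \right)}} = \frac{1}{2842 + \left(6 + 36\right)^{2}} = \frac{1}{2842 + 42^{2}} = \frac{1}{2842 + 1764} = \frac{1}{4606}$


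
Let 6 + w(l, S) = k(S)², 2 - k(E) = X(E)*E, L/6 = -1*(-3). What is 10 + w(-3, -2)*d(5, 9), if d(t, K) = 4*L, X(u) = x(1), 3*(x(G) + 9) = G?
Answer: 16506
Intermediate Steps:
x(G) = -9 + G/3
L = 18 (L = 6*(-1*(-3)) = 6*3 = 18)
X(u) = -26/3 (X(u) = -9 + (⅓)*1 = -9 + ⅓ = -26/3)
k(E) = 2 + 26*E/3 (k(E) = 2 - (-26)*E/3 = 2 + 26*E/3)
d(t, K) = 72 (d(t, K) = 4*18 = 72)
w(l, S) = -6 + (2 + 26*S/3)²
10 + w(-3, -2)*d(5, 9) = 10 + (-6 + 4*(3 + 13*(-2))²/9)*72 = 10 + (-6 + 4*(3 - 26)²/9)*72 = 10 + (-6 + (4/9)*(-23)²)*72 = 10 + (-6 + (4/9)*529)*72 = 10 + (-6 + 2116/9)*72 = 10 + (2062/9)*72 = 10 + 16496 = 16506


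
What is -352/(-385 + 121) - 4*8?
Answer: -92/3 ≈ -30.667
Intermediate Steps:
-352/(-385 + 121) - 4*8 = -352/(-264) - 32 = -1/264*(-352) - 32 = 4/3 - 32 = -92/3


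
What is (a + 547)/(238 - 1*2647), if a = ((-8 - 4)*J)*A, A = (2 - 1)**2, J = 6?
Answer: -475/2409 ≈ -0.19718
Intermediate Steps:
A = 1 (A = 1**2 = 1)
a = -72 (a = ((-8 - 4)*6)*1 = -12*6*1 = -72*1 = -72)
(a + 547)/(238 - 1*2647) = (-72 + 547)/(238 - 1*2647) = 475/(238 - 2647) = 475/(-2409) = 475*(-1/2409) = -475/2409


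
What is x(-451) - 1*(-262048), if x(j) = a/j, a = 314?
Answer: 118183334/451 ≈ 2.6205e+5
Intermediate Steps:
x(j) = 314/j
x(-451) - 1*(-262048) = 314/(-451) - 1*(-262048) = 314*(-1/451) + 262048 = -314/451 + 262048 = 118183334/451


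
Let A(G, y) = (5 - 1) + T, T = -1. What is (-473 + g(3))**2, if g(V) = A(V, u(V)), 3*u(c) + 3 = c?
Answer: 220900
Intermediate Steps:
u(c) = -1 + c/3
A(G, y) = 3 (A(G, y) = (5 - 1) - 1 = 4 - 1 = 3)
g(V) = 3
(-473 + g(3))**2 = (-473 + 3)**2 = (-470)**2 = 220900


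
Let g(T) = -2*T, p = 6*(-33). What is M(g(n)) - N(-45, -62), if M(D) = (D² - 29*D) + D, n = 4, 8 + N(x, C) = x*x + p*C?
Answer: -14005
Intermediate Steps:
p = -198
N(x, C) = -8 + x² - 198*C (N(x, C) = -8 + (x*x - 198*C) = -8 + (x² - 198*C) = -8 + x² - 198*C)
M(D) = D² - 28*D
M(g(n)) - N(-45, -62) = (-2*4)*(-28 - 2*4) - (-8 + (-45)² - 198*(-62)) = -8*(-28 - 8) - (-8 + 2025 + 12276) = -8*(-36) - 1*14293 = 288 - 14293 = -14005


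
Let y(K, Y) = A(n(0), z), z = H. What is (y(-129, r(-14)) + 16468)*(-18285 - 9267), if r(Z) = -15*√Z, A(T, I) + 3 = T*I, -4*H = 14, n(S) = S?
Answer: -453643680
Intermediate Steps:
H = -7/2 (H = -¼*14 = -7/2 ≈ -3.5000)
z = -7/2 ≈ -3.5000
A(T, I) = -3 + I*T (A(T, I) = -3 + T*I = -3 + I*T)
r(Z) = -15*√Z
y(K, Y) = -3 (y(K, Y) = -3 - 7/2*0 = -3 + 0 = -3)
(y(-129, r(-14)) + 16468)*(-18285 - 9267) = (-3 + 16468)*(-18285 - 9267) = 16465*(-27552) = -453643680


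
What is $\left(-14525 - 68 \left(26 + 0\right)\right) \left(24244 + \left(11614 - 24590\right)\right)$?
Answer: $-183589524$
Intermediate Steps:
$\left(-14525 - 68 \left(26 + 0\right)\right) \left(24244 + \left(11614 - 24590\right)\right) = \left(-14525 - 1768\right) \left(24244 - 12976\right) = \left(-14525 - 1768\right) 11268 = \left(-16293\right) 11268 = -183589524$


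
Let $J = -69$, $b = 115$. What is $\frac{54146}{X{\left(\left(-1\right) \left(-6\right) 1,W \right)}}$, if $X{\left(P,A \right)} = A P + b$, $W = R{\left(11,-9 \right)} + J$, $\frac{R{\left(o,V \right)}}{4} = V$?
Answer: $- \frac{54146}{515} \approx -105.14$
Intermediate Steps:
$R{\left(o,V \right)} = 4 V$
$W = -105$ ($W = 4 \left(-9\right) - 69 = -36 - 69 = -105$)
$X{\left(P,A \right)} = 115 + A P$ ($X{\left(P,A \right)} = A P + 115 = 115 + A P$)
$\frac{54146}{X{\left(\left(-1\right) \left(-6\right) 1,W \right)}} = \frac{54146}{115 - 105 \left(-1\right) \left(-6\right) 1} = \frac{54146}{115 - 105 \cdot 6 \cdot 1} = \frac{54146}{115 - 630} = \frac{54146}{-515} = 54146 \left(- \frac{1}{515}\right) = - \frac{54146}{515}$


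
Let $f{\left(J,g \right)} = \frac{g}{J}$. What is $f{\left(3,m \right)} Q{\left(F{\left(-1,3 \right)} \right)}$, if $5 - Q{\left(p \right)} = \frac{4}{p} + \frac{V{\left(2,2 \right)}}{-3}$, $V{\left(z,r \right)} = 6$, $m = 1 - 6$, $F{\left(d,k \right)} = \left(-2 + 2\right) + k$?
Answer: $- \frac{85}{9} \approx -9.4444$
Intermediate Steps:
$F{\left(d,k \right)} = k$ ($F{\left(d,k \right)} = 0 + k = k$)
$m = -5$ ($m = 1 - 6 = -5$)
$Q{\left(p \right)} = 7 - \frac{4}{p}$ ($Q{\left(p \right)} = 5 - \left(\frac{4}{p} + \frac{6}{-3}\right) = 5 - \left(\frac{4}{p} + 6 \left(- \frac{1}{3}\right)\right) = 5 - \left(\frac{4}{p} - 2\right) = 5 - \left(-2 + \frac{4}{p}\right) = 5 + \left(2 - \frac{4}{p}\right) = 7 - \frac{4}{p}$)
$f{\left(3,m \right)} Q{\left(F{\left(-1,3 \right)} \right)} = - \frac{5}{3} \left(7 - \frac{4}{3}\right) = \left(-5\right) \frac{1}{3} \left(7 - \frac{4}{3}\right) = - \frac{5 \left(7 - \frac{4}{3}\right)}{3} = \left(- \frac{5}{3}\right) \frac{17}{3} = - \frac{85}{9}$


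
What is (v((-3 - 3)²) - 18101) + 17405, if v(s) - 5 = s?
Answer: -655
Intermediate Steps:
v(s) = 5 + s
(v((-3 - 3)²) - 18101) + 17405 = ((5 + (-3 - 3)²) - 18101) + 17405 = ((5 + (-6)²) - 18101) + 17405 = ((5 + 36) - 18101) + 17405 = (41 - 18101) + 17405 = -18060 + 17405 = -655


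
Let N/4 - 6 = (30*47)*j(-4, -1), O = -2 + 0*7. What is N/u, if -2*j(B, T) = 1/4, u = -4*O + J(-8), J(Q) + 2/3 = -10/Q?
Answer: -8172/103 ≈ -79.340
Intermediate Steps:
J(Q) = -2/3 - 10/Q
O = -2 (O = -2 + 0 = -2)
u = 103/12 (u = -4*(-2) + (-2/3 - 10/(-8)) = 8 + (-2/3 - 10*(-1/8)) = 8 + (-2/3 + 5/4) = 8 + 7/12 = 103/12 ≈ 8.5833)
j(B, T) = -1/8 (j(B, T) = -1/2/4 = -1/2*1/4 = -1/8)
N = -681 (N = 24 + 4*((30*47)*(-1/8)) = 24 + 4*(1410*(-1/8)) = 24 + 4*(-705/4) = 24 - 705 = -681)
N/u = -681/103/12 = -681*12/103 = -8172/103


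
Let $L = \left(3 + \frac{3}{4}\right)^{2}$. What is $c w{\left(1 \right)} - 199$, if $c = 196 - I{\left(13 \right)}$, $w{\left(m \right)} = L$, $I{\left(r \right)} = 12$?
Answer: $\frac{4777}{2} \approx 2388.5$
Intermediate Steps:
$L = \frac{225}{16}$ ($L = \left(3 + 3 \cdot \frac{1}{4}\right)^{2} = \left(3 + \frac{3}{4}\right)^{2} = \left(\frac{15}{4}\right)^{2} = \frac{225}{16} \approx 14.063$)
$w{\left(m \right)} = \frac{225}{16}$
$c = 184$ ($c = 196 - 12 = 184$)
$c w{\left(1 \right)} - 199 = 184 \cdot \frac{225}{16} - 199 = \frac{5175}{2} - 199 = \frac{4777}{2}$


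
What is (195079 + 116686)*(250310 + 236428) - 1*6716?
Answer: 151747865854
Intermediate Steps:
(195079 + 116686)*(250310 + 236428) - 1*6716 = 311765*486738 - 6716 = 151747872570 - 6716 = 151747865854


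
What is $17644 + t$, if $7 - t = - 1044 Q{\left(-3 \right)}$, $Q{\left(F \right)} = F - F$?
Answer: $17651$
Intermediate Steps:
$Q{\left(F \right)} = 0$
$t = 7$ ($t = 7 - \left(-1044\right) 0 = 7 - 0 = 7 + 0 = 7$)
$17644 + t = 17644 + 7 = 17651$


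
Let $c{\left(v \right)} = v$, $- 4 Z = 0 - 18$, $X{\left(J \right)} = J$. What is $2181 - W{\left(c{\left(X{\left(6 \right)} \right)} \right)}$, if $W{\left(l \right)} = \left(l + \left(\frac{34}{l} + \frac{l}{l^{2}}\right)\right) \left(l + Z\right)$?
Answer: $\frac{8227}{4} \approx 2056.8$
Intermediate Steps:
$Z = \frac{9}{2}$ ($Z = - \frac{0 - 18}{4} = \left(- \frac{1}{4}\right) \left(-18\right) = \frac{9}{2} \approx 4.5$)
$W{\left(l \right)} = \left(\frac{9}{2} + l\right) \left(l + \frac{35}{l}\right)$ ($W{\left(l \right)} = \left(l + \left(\frac{34}{l} + \frac{l}{l^{2}}\right)\right) \left(l + \frac{9}{2}\right) = \left(l + \left(\frac{34}{l} + \frac{l}{l^{2}}\right)\right) \left(\frac{9}{2} + l\right) = \left(l + \left(\frac{34}{l} + \frac{1}{l}\right)\right) \left(\frac{9}{2} + l\right) = \left(l + \frac{35}{l}\right) \left(\frac{9}{2} + l\right) = \left(\frac{9}{2} + l\right) \left(l + \frac{35}{l}\right)$)
$2181 - W{\left(c{\left(X{\left(6 \right)} \right)} \right)} = 2181 - \left(35 + 6^{2} + \frac{9}{2} \cdot 6 + \frac{315}{2 \cdot 6}\right) = 2181 - \left(35 + 36 + 27 + \frac{315}{2} \cdot \frac{1}{6}\right) = 2181 - \left(35 + 36 + 27 + \frac{105}{4}\right) = 2181 - \frac{497}{4} = \frac{8227}{4}$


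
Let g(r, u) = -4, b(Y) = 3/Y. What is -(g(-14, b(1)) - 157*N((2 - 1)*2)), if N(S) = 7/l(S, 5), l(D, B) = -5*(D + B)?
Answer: -137/5 ≈ -27.400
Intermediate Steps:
l(D, B) = -5*B - 5*D (l(D, B) = -5*(B + D) = -5*B - 5*D)
N(S) = 7/(-25 - 5*S) (N(S) = 7/(-5*5 - 5*S) = 7/(-25 - 5*S))
-(g(-14, b(1)) - 157*N((2 - 1)*2)) = -(-4 - (-1099)/(25 + 5*((2 - 1)*2))) = -(-4 - (-1099)/(25 + 5*(1*2))) = -(-4 - (-1099)/(25 + 5*2)) = -(-4 - (-1099)/(25 + 10)) = -(-4 - (-1099)/35) = -(-4 - 157*(-1/5)) = -(-4 + 157/5) = -1*137/5 = -137/5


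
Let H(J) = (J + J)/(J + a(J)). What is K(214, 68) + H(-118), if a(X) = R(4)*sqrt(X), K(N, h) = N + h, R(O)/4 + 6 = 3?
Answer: 37060/131 - 12*I*sqrt(118)/131 ≈ 282.9 - 0.99506*I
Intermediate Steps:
R(O) = -12 (R(O) = -24 + 4*3 = -24 + 12 = -12)
a(X) = -12*sqrt(X)
H(J) = 2*J/(J - 12*sqrt(J)) (H(J) = (J + J)/(J - 12*sqrt(J)) = (2*J)/(J - 12*sqrt(J)) = 2*J/(J - 12*sqrt(J)))
K(214, 68) + H(-118) = (214 + 68) + 2*(-118)/(-118 - 12*I*sqrt(118)) = 282 + 2*(-118)/(-118 - 12*I*sqrt(118)) = 282 - 236/(-118 - 12*I*sqrt(118))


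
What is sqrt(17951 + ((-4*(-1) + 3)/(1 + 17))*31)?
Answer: sqrt(646670)/6 ≈ 134.03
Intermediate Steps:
sqrt(17951 + ((-4*(-1) + 3)/(1 + 17))*31) = sqrt(17951 + ((4 + 3)/18)*31) = sqrt(17951 + (7*(1/18))*31) = sqrt(17951 + (7/18)*31) = sqrt(17951 + 217/18) = sqrt(323335/18) = sqrt(646670)/6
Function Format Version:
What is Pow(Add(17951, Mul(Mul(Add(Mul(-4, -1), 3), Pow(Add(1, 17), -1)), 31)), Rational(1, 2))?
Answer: Mul(Rational(1, 6), Pow(646670, Rational(1, 2))) ≈ 134.03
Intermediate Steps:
Pow(Add(17951, Mul(Mul(Add(Mul(-4, -1), 3), Pow(Add(1, 17), -1)), 31)), Rational(1, 2)) = Pow(Add(17951, Mul(Mul(Add(4, 3), Pow(18, -1)), 31)), Rational(1, 2)) = Pow(Add(17951, Mul(Mul(7, Rational(1, 18)), 31)), Rational(1, 2)) = Pow(Add(17951, Mul(Rational(7, 18), 31)), Rational(1, 2)) = Pow(Add(17951, Rational(217, 18)), Rational(1, 2)) = Pow(Rational(323335, 18), Rational(1, 2)) = Mul(Rational(1, 6), Pow(646670, Rational(1, 2)))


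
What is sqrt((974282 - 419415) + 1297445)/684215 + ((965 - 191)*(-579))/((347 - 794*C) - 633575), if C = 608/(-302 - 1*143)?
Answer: 99712485/140651854 + 2*sqrt(463078)/684215 ≈ 0.71092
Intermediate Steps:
C = -608/445 (C = 608/(-302 - 143) = 608/(-445) = 608*(-1/445) = -608/445 ≈ -1.3663)
sqrt((974282 - 419415) + 1297445)/684215 + ((965 - 191)*(-579))/((347 - 794*C) - 633575) = sqrt((974282 - 419415) + 1297445)/684215 + ((965 - 191)*(-579))/((347 - 794*(-608/445)) - 633575) = sqrt(554867 + 1297445)*(1/684215) + (774*(-579))/((347 + 482752/445) - 633575) = sqrt(1852312)*(1/684215) - 448146/(637167/445 - 633575) = (2*sqrt(463078))*(1/684215) - 448146/(-281303708/445) = 2*sqrt(463078)/684215 - 448146*(-445/281303708) = 2*sqrt(463078)/684215 + 99712485/140651854 = 99712485/140651854 + 2*sqrt(463078)/684215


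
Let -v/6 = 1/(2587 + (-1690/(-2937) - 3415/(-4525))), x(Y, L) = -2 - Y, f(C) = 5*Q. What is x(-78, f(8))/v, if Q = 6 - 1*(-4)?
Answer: -261430219408/7973955 ≈ -32786.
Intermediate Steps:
Q = 10 (Q = 6 + 4 = 10)
f(C) = 50 (f(C) = 5*10 = 50)
v = -7973955/3439871308 (v = -6/(2587 + (-1690/(-2937) - 3415/(-4525))) = -6/(2587 + (-1690*(-1/2937) - 3415*(-1/4525))) = -6/(2587 + (1690/2937 + 683/905)) = -6/(2587 + 3535421/2657985) = -6/6879742616/2657985 = -6*2657985/6879742616 = -7973955/3439871308 ≈ -0.0023181)
x(-78, f(8))/v = (-2 - 1*(-78))/(-7973955/3439871308) = (-2 + 78)*(-3439871308/7973955) = 76*(-3439871308/7973955) = -261430219408/7973955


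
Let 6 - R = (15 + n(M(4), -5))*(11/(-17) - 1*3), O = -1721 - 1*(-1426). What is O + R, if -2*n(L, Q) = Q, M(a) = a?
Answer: -3828/17 ≈ -225.18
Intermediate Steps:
n(L, Q) = -Q/2
O = -295 (O = -1721 + 1426 = -295)
R = 1187/17 (R = 6 - (15 - 1/2*(-5))*(11/(-17) - 1*3) = 6 - (15 + 5/2)*(11*(-1/17) - 3) = 6 - 35*(-11/17 - 3)/2 = 6 - 35*(-62)/(2*17) = 6 - 1*(-1085/17) = 6 + 1085/17 = 1187/17 ≈ 69.823)
O + R = -295 + 1187/17 = -3828/17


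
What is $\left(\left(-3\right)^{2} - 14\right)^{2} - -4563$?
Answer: $4588$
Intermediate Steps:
$\left(\left(-3\right)^{2} - 14\right)^{2} - -4563 = \left(9 - 14\right)^{2} + 4563 = \left(-5\right)^{2} + 4563 = 25 + 4563 = 4588$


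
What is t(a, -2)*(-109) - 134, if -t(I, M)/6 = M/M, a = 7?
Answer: 520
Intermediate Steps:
t(I, M) = -6 (t(I, M) = -6*M/M = -6*1 = -6)
t(a, -2)*(-109) - 134 = -6*(-109) - 134 = 654 - 134 = 520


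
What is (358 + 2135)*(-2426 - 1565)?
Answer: -9949563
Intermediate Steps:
(358 + 2135)*(-2426 - 1565) = 2493*(-3991) = -9949563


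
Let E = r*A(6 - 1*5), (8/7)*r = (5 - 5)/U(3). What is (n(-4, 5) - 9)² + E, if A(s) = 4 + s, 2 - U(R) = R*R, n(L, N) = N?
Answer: 16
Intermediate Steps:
U(R) = 2 - R² (U(R) = 2 - R*R = 2 - R²)
r = 0 (r = 7*((5 - 5)/(2 - 1*3²))/8 = 7*(0/(2 - 1*9))/8 = 7*(0/(2 - 9))/8 = 7*(0/(-7))/8 = 7*(0*(-⅐))/8 = (7/8)*0 = 0)
E = 0 (E = 0*(4 + (6 - 1*5)) = 0*(4 + (6 - 5)) = 0*(4 + 1) = 0*5 = 0)
(n(-4, 5) - 9)² + E = (5 - 9)² + 0 = (-4)² + 0 = 16 + 0 = 16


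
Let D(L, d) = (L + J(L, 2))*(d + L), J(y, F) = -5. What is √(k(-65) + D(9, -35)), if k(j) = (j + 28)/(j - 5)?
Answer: I*√507010/70 ≈ 10.172*I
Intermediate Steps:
D(L, d) = (-5 + L)*(L + d) (D(L, d) = (L - 5)*(d + L) = (-5 + L)*(L + d))
k(j) = (28 + j)/(-5 + j)
√(k(-65) + D(9, -35)) = √((28 - 65)/(-5 - 65) + (9² - 5*9 - 5*(-35) + 9*(-35))) = √(-37/(-70) + (81 - 45 + 175 - 315)) = √(-1/70*(-37) - 104) = √(37/70 - 104) = √(-7243/70) = I*√507010/70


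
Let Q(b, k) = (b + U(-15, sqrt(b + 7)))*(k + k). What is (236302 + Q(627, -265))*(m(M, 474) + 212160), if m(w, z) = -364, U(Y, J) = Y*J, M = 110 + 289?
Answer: -20334110368 + 1683778200*sqrt(634) ≈ 2.2062e+10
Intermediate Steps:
M = 399
U(Y, J) = J*Y
Q(b, k) = 2*k*(b - 15*sqrt(7 + b)) (Q(b, k) = (b + sqrt(b + 7)*(-15))*(k + k) = (b + sqrt(7 + b)*(-15))*(2*k) = (b - 15*sqrt(7 + b))*(2*k) = 2*k*(b - 15*sqrt(7 + b)))
(236302 + Q(627, -265))*(m(M, 474) + 212160) = (236302 + 2*(-265)*(627 - 15*sqrt(7 + 627)))*(-364 + 212160) = (236302 + 2*(-265)*(627 - 15*sqrt(634)))*211796 = (236302 + (-332310 + 7950*sqrt(634)))*211796 = (-96008 + 7950*sqrt(634))*211796 = -20334110368 + 1683778200*sqrt(634)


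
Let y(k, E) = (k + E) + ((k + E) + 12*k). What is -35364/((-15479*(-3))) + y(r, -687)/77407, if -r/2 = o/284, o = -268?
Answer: -6024239418/7733726333 ≈ -0.77896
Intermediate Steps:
r = 134/71 (r = -(-536)/284 = -2*(-67/71) = 134/71 ≈ 1.8873)
y(k, E) = 2*E + 14*k (y(k, E) = (E + k) + ((E + k) + 12*k) = (E + k) + (E + 13*k) = 2*E + 14*k)
-35364/((-15479*(-3))) + y(r, -687)/77407 = -35364/((-15479*(-3))) + (2*(-687) + 14*(134/71))/77407 = -35364/46437 + (-1374 + 1876/71)*(1/77407) = -35364*1/46437 - 95678/71*1/77407 = -11788/15479 - 8698/499627 = -6024239418/7733726333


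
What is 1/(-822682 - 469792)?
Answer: -1/1292474 ≈ -7.7371e-7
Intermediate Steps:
1/(-822682 - 469792) = 1/(-1292474) = -1/1292474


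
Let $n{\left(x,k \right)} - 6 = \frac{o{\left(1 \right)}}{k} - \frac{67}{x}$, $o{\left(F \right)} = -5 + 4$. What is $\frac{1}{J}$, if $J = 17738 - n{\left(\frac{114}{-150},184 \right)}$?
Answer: $\frac{3496}{61682891} \approx 5.6677 \cdot 10^{-5}$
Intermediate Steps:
$o{\left(F \right)} = -1$
$n{\left(x,k \right)} = 6 - \frac{1}{k} - \frac{67}{x}$ ($n{\left(x,k \right)} = 6 - \left(\frac{1}{k} + \frac{67}{x}\right) = 6 - \frac{1}{k} - \frac{67}{x}$)
$J = \frac{61682891}{3496}$ ($J = 17738 - \left(6 - \frac{1}{184} - \frac{67}{114 \frac{1}{-150}}\right) = 17738 - \left(6 - \frac{1}{184} - \frac{67}{114 \left(- \frac{1}{150}\right)}\right) = 17738 - \left(6 - \frac{1}{184} - \frac{67}{- \frac{19}{25}}\right) = 17738 - \left(6 - \frac{1}{184} - - \frac{1675}{19}\right) = 17738 - \left(6 - \frac{1}{184} + \frac{1675}{19}\right) = 17738 - \frac{329157}{3496} = \frac{61682891}{3496} \approx 17644.0$)
$\frac{1}{J} = \frac{1}{\frac{61682891}{3496}} = \frac{3496}{61682891}$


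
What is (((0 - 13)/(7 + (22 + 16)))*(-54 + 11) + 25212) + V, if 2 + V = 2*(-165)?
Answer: 1120159/45 ≈ 24892.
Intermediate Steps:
V = -332 (V = -2 + 2*(-165) = -2 - 330 = -332)
(((0 - 13)/(7 + (22 + 16)))*(-54 + 11) + 25212) + V = (((0 - 13)/(7 + (22 + 16)))*(-54 + 11) + 25212) - 332 = (-13/(7 + 38)*(-43) + 25212) - 332 = (-13/45*(-43) + 25212) - 332 = (559/45 + 25212) - 332 = 1135099/45 - 332 = 1120159/45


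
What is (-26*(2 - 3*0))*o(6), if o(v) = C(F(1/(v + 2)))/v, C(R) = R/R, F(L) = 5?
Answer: -26/3 ≈ -8.6667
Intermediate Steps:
C(R) = 1
o(v) = 1/v
(-26*(2 - 3*0))*o(6) = -26*(2 - 3*0)/6 = -26*(2 + 0)*(⅙) = -26*2*(⅙) = -52*⅙ = -26/3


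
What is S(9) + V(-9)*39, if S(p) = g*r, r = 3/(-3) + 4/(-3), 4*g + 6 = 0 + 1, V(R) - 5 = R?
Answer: -1837/12 ≈ -153.08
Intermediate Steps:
V(R) = 5 + R
g = -5/4 (g = -3/2 + (0 + 1)/4 = -3/2 + (¼)*1 = -3/2 + ¼ = -5/4 ≈ -1.2500)
r = -7/3 (r = 3*(-⅓) + 4*(-⅓) = -1 - 4/3 = -7/3 ≈ -2.3333)
S(p) = 35/12 (S(p) = -5/4*(-7/3) = 35/12)
S(9) + V(-9)*39 = 35/12 + (5 - 9)*39 = 35/12 - 4*39 = 35/12 - 156 = -1837/12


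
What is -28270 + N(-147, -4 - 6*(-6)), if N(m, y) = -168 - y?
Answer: -28470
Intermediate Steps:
-28270 + N(-147, -4 - 6*(-6)) = -28270 + (-168 - (-4 - 6*(-6))) = -28270 + (-168 - (-4 + 36)) = -28270 + (-168 - 1*32) = -28270 + (-168 - 32) = -28270 - 200 = -28470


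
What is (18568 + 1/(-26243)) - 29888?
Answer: -297070761/26243 ≈ -11320.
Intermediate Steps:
(18568 + 1/(-26243)) - 29888 = (18568 - 1/26243) - 29888 = 487280023/26243 - 29888 = -297070761/26243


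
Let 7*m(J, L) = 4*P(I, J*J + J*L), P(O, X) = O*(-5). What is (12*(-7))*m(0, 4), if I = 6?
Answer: 1440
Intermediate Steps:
P(O, X) = -5*O
m(J, L) = -120/7 (m(J, L) = (4*(-5*6))/7 = (4*(-30))/7 = (⅐)*(-120) = -120/7)
(12*(-7))*m(0, 4) = (12*(-7))*(-120/7) = -84*(-120/7) = 1440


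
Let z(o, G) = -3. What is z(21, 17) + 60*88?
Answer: 5277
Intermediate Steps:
z(21, 17) + 60*88 = -3 + 60*88 = -3 + 5280 = 5277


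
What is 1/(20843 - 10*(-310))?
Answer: 1/23943 ≈ 4.1766e-5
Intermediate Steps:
1/(20843 - 10*(-310)) = 1/(20843 + 3100) = 1/23943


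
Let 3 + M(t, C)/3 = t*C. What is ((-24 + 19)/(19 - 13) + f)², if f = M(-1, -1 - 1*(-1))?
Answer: 3481/36 ≈ 96.694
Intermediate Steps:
M(t, C) = -9 + 3*C*t (M(t, C) = -9 + 3*(t*C) = -9 + 3*(C*t) = -9 + 3*C*t)
f = -9 (f = -9 + 3*(-1 - 1*(-1))*(-1) = -9 + 3*(-1 + 1)*(-1) = -9 + 3*0*(-1) = -9 + 0 = -9)
((-24 + 19)/(19 - 13) + f)² = ((-24 + 19)/(19 - 13) - 9)² = (-5/6 - 9)² = (-5*⅙ - 9)² = (-⅚ - 9)² = (-59/6)² = 3481/36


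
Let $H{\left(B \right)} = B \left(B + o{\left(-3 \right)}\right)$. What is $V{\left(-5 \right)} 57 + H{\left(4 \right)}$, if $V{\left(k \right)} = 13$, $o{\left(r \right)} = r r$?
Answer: $793$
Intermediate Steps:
$o{\left(r \right)} = r^{2}$
$H{\left(B \right)} = B \left(9 + B\right)$ ($H{\left(B \right)} = B \left(B + \left(-3\right)^{2}\right) = B \left(B + 9\right) = B \left(9 + B\right)$)
$V{\left(-5 \right)} 57 + H{\left(4 \right)} = 13 \cdot 57 + 4 \left(9 + 4\right) = 741 + 4 \cdot 13 = 741 + 52 = 793$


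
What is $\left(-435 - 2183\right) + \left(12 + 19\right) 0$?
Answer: $-2618$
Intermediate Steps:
$\left(-435 - 2183\right) + \left(12 + 19\right) 0 = -2618 + 31 \cdot 0 = -2618 + 0 = -2618$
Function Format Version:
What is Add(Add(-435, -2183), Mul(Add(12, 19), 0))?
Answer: -2618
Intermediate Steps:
Add(Add(-435, -2183), Mul(Add(12, 19), 0)) = Add(-2618, Mul(31, 0)) = Add(-2618, 0) = -2618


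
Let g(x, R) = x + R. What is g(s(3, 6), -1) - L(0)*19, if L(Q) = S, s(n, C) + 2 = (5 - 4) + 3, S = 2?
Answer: -37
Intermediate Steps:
s(n, C) = 2 (s(n, C) = -2 + ((5 - 4) + 3) = -2 + (1 + 3) = -2 + 4 = 2)
L(Q) = 2
g(x, R) = R + x
g(s(3, 6), -1) - L(0)*19 = (-1 + 2) - 2*19 = 1 - 1*38 = 1 - 38 = -37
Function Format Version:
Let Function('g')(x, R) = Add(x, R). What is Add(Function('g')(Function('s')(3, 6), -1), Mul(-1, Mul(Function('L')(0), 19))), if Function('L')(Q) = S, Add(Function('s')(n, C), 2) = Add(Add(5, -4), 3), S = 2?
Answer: -37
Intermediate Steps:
Function('s')(n, C) = 2 (Function('s')(n, C) = Add(-2, Add(Add(5, -4), 3)) = Add(-2, Add(1, 3)) = Add(-2, 4) = 2)
Function('L')(Q) = 2
Function('g')(x, R) = Add(R, x)
Add(Function('g')(Function('s')(3, 6), -1), Mul(-1, Mul(Function('L')(0), 19))) = Add(Add(-1, 2), Mul(-1, Mul(2, 19))) = Add(1, Mul(-1, 38)) = Add(1, -38) = -37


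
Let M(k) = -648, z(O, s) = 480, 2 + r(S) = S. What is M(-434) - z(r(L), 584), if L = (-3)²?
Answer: -1128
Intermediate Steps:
L = 9
r(S) = -2 + S
M(-434) - z(r(L), 584) = -648 - 1*480 = -648 - 480 = -1128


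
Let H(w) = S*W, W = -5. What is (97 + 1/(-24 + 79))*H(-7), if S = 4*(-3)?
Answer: 64032/11 ≈ 5821.1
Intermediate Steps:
S = -12
H(w) = 60 (H(w) = -12*(-5) = 60)
(97 + 1/(-24 + 79))*H(-7) = (97 + 1/(-24 + 79))*60 = (97 + 1/55)*60 = (5336/55)*60 = 64032/11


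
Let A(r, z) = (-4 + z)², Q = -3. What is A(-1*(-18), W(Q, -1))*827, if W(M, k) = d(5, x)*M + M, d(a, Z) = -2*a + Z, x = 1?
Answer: 330800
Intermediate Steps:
d(a, Z) = Z - 2*a
W(M, k) = -8*M (W(M, k) = (1 - 2*5)*M + M = (1 - 10)*M + M = -9*M + M = -8*M)
A(-1*(-18), W(Q, -1))*827 = (-4 - 8*(-3))²*827 = (-4 + 24)²*827 = 20²*827 = 400*827 = 330800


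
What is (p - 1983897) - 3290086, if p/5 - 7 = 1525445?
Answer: 2353277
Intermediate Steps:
p = 7627260 (p = 35 + 5*1525445 = 35 + 7627225 = 7627260)
(p - 1983897) - 3290086 = (7627260 - 1983897) - 3290086 = 5643363 - 3290086 = 2353277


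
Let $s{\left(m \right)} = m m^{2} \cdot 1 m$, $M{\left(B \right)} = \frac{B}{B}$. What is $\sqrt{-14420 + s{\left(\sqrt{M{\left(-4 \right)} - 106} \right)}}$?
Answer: $i \sqrt{3395} \approx 58.267 i$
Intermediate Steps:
$M{\left(B \right)} = 1$
$s{\left(m \right)} = m^{4}$ ($s{\left(m \right)} = m^{3} \cdot 1 m = m^{3} m = m^{4}$)
$\sqrt{-14420 + s{\left(\sqrt{M{\left(-4 \right)} - 106} \right)}} = \sqrt{-14420 + \left(\sqrt{1 - 106}\right)^{4}} = \sqrt{-14420 + \left(\sqrt{-105}\right)^{4}} = \sqrt{-14420 + \left(i \sqrt{105}\right)^{4}} = \sqrt{-14420 + 11025} = \sqrt{-3395} = i \sqrt{3395}$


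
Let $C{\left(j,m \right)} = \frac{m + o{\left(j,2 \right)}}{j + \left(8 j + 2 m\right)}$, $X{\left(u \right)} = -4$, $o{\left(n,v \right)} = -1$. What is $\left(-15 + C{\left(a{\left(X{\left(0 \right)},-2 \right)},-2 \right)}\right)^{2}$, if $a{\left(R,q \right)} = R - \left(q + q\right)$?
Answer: $\frac{3249}{16} \approx 203.06$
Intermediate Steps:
$a{\left(R,q \right)} = R - 2 q$
$C{\left(j,m \right)} = \frac{-1 + m}{2 m + 9 j}$ ($C{\left(j,m \right)} = \frac{m - 1}{j + \left(8 j + 2 m\right)} = \frac{-1 + m}{j + \left(2 m + 8 j\right)} = \frac{-1 + m}{2 m + 9 j}$)
$\left(-15 + C{\left(a{\left(X{\left(0 \right)},-2 \right)},-2 \right)}\right)^{2} = \left(-15 + \frac{-1 - 2}{2 \left(-2\right) + 9 \left(-4 - -4\right)}\right)^{2} = \left(-15 + \frac{1}{-4 + 9 \left(-4 + 4\right)} \left(-3\right)\right)^{2} = \left(-15 + \frac{1}{-4 + 9 \cdot 0} \left(-3\right)\right)^{2} = \left(-15 + \frac{1}{-4 + 0} \left(-3\right)\right)^{2} = \left(-15 + \frac{1}{-4} \left(-3\right)\right)^{2} = \left(-15 - - \frac{3}{4}\right)^{2} = \left(-15 + \frac{3}{4}\right)^{2} = \left(- \frac{57}{4}\right)^{2} = \frac{3249}{16}$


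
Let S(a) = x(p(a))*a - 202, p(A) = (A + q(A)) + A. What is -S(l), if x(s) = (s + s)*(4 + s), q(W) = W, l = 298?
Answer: -478475750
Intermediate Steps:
p(A) = 3*A (p(A) = (A + A) + A = 2*A + A = 3*A)
x(s) = 2*s*(4 + s) (x(s) = (2*s)*(4 + s) = 2*s*(4 + s))
S(a) = -202 + 6*a²*(4 + 3*a) (S(a) = (2*(3*a)*(4 + 3*a))*a - 202 = (6*a*(4 + 3*a))*a - 202 = 6*a²*(4 + 3*a) - 202 = -202 + 6*a²*(4 + 3*a))
-S(l) = -(-202 + 18*298³ + 24*298²) = -(-202 + 18*26463592 + 24*88804) = -(-202 + 476344656 + 2131296) = -1*478475750 = -478475750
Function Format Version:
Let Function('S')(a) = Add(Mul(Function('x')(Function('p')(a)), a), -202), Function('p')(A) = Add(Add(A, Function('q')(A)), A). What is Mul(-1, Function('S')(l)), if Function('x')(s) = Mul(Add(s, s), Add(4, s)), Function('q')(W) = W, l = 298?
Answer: -478475750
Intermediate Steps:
Function('p')(A) = Mul(3, A) (Function('p')(A) = Add(Add(A, A), A) = Add(Mul(2, A), A) = Mul(3, A))
Function('x')(s) = Mul(2, s, Add(4, s)) (Function('x')(s) = Mul(Mul(2, s), Add(4, s)) = Mul(2, s, Add(4, s)))
Function('S')(a) = Add(-202, Mul(6, Pow(a, 2), Add(4, Mul(3, a)))) (Function('S')(a) = Add(Mul(Mul(2, Mul(3, a), Add(4, Mul(3, a))), a), -202) = Add(Mul(Mul(6, a, Add(4, Mul(3, a))), a), -202) = Add(Mul(6, Pow(a, 2), Add(4, Mul(3, a))), -202) = Add(-202, Mul(6, Pow(a, 2), Add(4, Mul(3, a)))))
Mul(-1, Function('S')(l)) = Mul(-1, Add(-202, Mul(18, Pow(298, 3)), Mul(24, Pow(298, 2)))) = Mul(-1, Add(-202, Mul(18, 26463592), Mul(24, 88804))) = Mul(-1, Add(-202, 476344656, 2131296)) = Mul(-1, 478475750) = -478475750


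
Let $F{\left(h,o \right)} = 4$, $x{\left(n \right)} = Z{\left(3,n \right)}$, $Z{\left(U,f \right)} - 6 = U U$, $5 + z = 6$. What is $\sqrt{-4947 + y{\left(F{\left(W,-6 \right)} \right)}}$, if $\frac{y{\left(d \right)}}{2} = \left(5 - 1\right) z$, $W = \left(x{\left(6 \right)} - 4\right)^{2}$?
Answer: $i \sqrt{4939} \approx 70.278 i$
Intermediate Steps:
$z = 1$ ($z = -5 + 6 = 1$)
$Z{\left(U,f \right)} = 6 + U^{2}$ ($Z{\left(U,f \right)} = 6 + U U = 6 + U^{2}$)
$x{\left(n \right)} = 15$ ($x{\left(n \right)} = 6 + 3^{2} = 6 + 9 = 15$)
$W = 121$ ($W = \left(15 - 4\right)^{2} = 11^{2} = 121$)
$y{\left(d \right)} = 8$ ($y{\left(d \right)} = 2 \left(5 - 1\right) 1 = 2 \cdot 4 \cdot 1 = 2 \cdot 4 = 8$)
$\sqrt{-4947 + y{\left(F{\left(W,-6 \right)} \right)}} = \sqrt{-4947 + 8} = \sqrt{-4939} = i \sqrt{4939}$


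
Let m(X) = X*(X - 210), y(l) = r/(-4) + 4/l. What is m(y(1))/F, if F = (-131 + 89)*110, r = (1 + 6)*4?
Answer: -213/1540 ≈ -0.13831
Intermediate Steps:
r = 28 (r = 7*4 = 28)
y(l) = -7 + 4/l (y(l) = 28/(-4) + 4/l = 28*(-1/4) + 4/l = -7 + 4/l)
F = -4620 (F = -42*110 = -4620)
m(X) = X*(-210 + X)
m(y(1))/F = ((-7 + 4/1)*(-210 + (-7 + 4/1)))/(-4620) = ((-7 + 4*1)*(-210 + (-7 + 4*1)))*(-1/4620) = ((-7 + 4)*(-210 + (-7 + 4)))*(-1/4620) = -3*(-210 - 3)*(-1/4620) = -3*(-213)*(-1/4620) = 639*(-1/4620) = -213/1540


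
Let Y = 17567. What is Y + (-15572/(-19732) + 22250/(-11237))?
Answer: 973710055998/55432121 ≈ 17566.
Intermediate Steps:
Y + (-15572/(-19732) + 22250/(-11237)) = 17567 + (-15572/(-19732) + 22250/(-11237)) = 17567 + (-15572*(-1/19732) + 22250*(-1/11237)) = 17567 + (3893/4933 - 22250/11237) = 17567 - 66013609/55432121 = 973710055998/55432121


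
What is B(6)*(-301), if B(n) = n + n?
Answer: -3612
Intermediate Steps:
B(n) = 2*n
B(6)*(-301) = (2*6)*(-301) = 12*(-301) = -3612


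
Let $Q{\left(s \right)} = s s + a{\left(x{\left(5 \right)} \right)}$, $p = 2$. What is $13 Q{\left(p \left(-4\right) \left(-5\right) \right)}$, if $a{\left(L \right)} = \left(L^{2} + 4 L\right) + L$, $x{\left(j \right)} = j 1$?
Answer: $21450$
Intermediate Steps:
$x{\left(j \right)} = j$
$a{\left(L \right)} = L^{2} + 5 L$
$Q{\left(s \right)} = 50 + s^{2}$ ($Q{\left(s \right)} = s s + 5 \left(5 + 5\right) = s^{2} + 5 \cdot 10 = s^{2} + 50 = 50 + s^{2}$)
$13 Q{\left(p \left(-4\right) \left(-5\right) \right)} = 13 \left(50 + \left(2 \left(-4\right) \left(-5\right)\right)^{2}\right) = 13 \left(50 + \left(\left(-8\right) \left(-5\right)\right)^{2}\right) = 13 \left(50 + 40^{2}\right) = 13 \left(50 + 1600\right) = 13 \cdot 1650 = 21450$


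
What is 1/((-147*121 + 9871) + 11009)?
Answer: 1/3093 ≈ 0.00032331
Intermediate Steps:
1/((-147*121 + 9871) + 11009) = 1/((-17787 + 9871) + 11009) = 1/(-7916 + 11009) = 1/3093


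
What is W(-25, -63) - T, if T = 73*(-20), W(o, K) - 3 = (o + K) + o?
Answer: 1350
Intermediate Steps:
W(o, K) = 3 + K + 2*o (W(o, K) = 3 + ((o + K) + o) = 3 + ((K + o) + o) = 3 + (K + 2*o) = 3 + K + 2*o)
T = -1460
W(-25, -63) - T = (3 - 63 + 2*(-25)) - 1*(-1460) = (3 - 63 - 50) + 1460 = -110 + 1460 = 1350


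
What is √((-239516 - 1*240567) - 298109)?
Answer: 4*I*√48637 ≈ 882.15*I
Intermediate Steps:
√((-239516 - 1*240567) - 298109) = √((-239516 - 240567) - 298109) = √(-480083 - 298109) = √(-778192) = 4*I*√48637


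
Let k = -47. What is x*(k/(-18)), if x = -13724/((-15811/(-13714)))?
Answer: -4422956996/142299 ≈ -31082.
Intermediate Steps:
x = -188210936/15811 (x = -13724/((-15811*(-1/13714))) = -13724/15811/13714 = -13724*13714/15811 = -188210936/15811 ≈ -11904.)
x*(k/(-18)) = -(-8845913992)/(15811*(-18)) = -(-8845913992)*(-1)/(15811*18) = -188210936/15811*47/18 = -4422956996/142299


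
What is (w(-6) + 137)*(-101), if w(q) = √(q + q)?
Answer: -13837 - 202*I*√3 ≈ -13837.0 - 349.87*I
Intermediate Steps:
w(q) = √2*√q (w(q) = √(2*q) = √2*√q)
(w(-6) + 137)*(-101) = (√2*√(-6) + 137)*(-101) = (√2*(I*√6) + 137)*(-101) = (2*I*√3 + 137)*(-101) = (137 + 2*I*√3)*(-101) = -13837 - 202*I*√3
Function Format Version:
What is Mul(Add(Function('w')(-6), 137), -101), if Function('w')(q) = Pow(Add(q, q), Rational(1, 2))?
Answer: Add(-13837, Mul(-202, I, Pow(3, Rational(1, 2)))) ≈ Add(-13837., Mul(-349.87, I))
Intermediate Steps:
Function('w')(q) = Mul(Pow(2, Rational(1, 2)), Pow(q, Rational(1, 2))) (Function('w')(q) = Pow(Mul(2, q), Rational(1, 2)) = Mul(Pow(2, Rational(1, 2)), Pow(q, Rational(1, 2))))
Mul(Add(Function('w')(-6), 137), -101) = Mul(Add(Mul(Pow(2, Rational(1, 2)), Pow(-6, Rational(1, 2))), 137), -101) = Mul(Add(Mul(Pow(2, Rational(1, 2)), Mul(I, Pow(6, Rational(1, 2)))), 137), -101) = Mul(Add(Mul(2, I, Pow(3, Rational(1, 2))), 137), -101) = Mul(Add(137, Mul(2, I, Pow(3, Rational(1, 2)))), -101) = Add(-13837, Mul(-202, I, Pow(3, Rational(1, 2))))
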